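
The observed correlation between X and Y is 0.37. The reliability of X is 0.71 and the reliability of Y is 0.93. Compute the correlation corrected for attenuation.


r_corrected = rxy / sqrt(rxx * ryy)
= 0.37 / sqrt(0.71 * 0.93)
= 0.37 / sqrt(0.6603)
= 0.37 / 0.812588
r_corrected = 0.4553

0.4553


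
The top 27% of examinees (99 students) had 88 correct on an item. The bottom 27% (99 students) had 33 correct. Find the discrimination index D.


p_upper = 88/99 = 0.8889
p_lower = 33/99 = 0.3333
D = 0.8889 - 0.3333 = 0.5556

0.5556


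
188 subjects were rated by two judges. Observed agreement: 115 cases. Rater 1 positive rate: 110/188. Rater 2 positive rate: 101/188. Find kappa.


P_o = 115/188 = 0.611702
P_e = (110*101 + 78*87) / 35344 = 0.506338
kappa = (P_o - P_e) / (1 - P_e)
kappa = (0.611702 - 0.506338) / (1 - 0.506338)
kappa = 0.2134

0.2134


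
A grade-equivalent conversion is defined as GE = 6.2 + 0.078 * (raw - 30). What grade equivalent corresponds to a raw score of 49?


raw - median = 49 - 30 = 19
slope * diff = 0.078 * 19 = 1.482
GE = 6.2 + 1.482
GE = 7.682

7.682


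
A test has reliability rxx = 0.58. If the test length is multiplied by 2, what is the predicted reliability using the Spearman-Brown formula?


r_new = (n * rxx) / (1 + (n-1) * rxx)
r_new = (2 * 0.58) / (1 + 1 * 0.58)
r_new = 1.16 / 1.58
r_new = 0.7342

0.7342


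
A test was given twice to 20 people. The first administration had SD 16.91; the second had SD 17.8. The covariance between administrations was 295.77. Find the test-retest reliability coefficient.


r = cov(X,Y) / (SD_X * SD_Y)
r = 295.77 / (16.91 * 17.8)
r = 295.77 / 300.998
r = 0.9826

0.9826


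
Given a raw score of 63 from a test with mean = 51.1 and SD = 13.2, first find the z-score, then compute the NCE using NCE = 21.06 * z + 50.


z = (X - mean) / SD = (63 - 51.1) / 13.2
z = 11.9 / 13.2
z = 0.9015
NCE = NCE = 21.06z + 50
Carry z at full precision (z = 11.9 / 13.2) into the conversion:
NCE = 21.06 * (11.9 / 13.2) + 50 = 250.614 / 13.2 + 50
NCE = 18.9859 + 50
NCE = 68.9859

68.9859


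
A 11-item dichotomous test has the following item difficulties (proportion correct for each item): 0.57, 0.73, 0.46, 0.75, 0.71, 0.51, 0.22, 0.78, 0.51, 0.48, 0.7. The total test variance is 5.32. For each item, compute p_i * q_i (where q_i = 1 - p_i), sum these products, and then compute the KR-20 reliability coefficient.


For each item, compute p_i * q_i:
  Item 1: 0.57 * 0.43 = 0.2451
  Item 2: 0.73 * 0.27 = 0.1971
  Item 3: 0.46 * 0.54 = 0.2484
  Item 4: 0.75 * 0.25 = 0.1875
  Item 5: 0.71 * 0.29 = 0.2059
  Item 6: 0.51 * 0.49 = 0.2499
  Item 7: 0.22 * 0.78 = 0.1716
  Item 8: 0.78 * 0.22 = 0.1716
  Item 9: 0.51 * 0.49 = 0.2499
  Item 10: 0.48 * 0.52 = 0.2496
  Item 11: 0.7 * 0.3 = 0.21
Sum(p_i * q_i) = 0.2451 + 0.1971 + 0.2484 + 0.1875 + 0.2059 + 0.2499 + 0.1716 + 0.1716 + 0.2499 + 0.2496 + 0.21 = 2.3866
KR-20 = (k/(k-1)) * (1 - Sum(p_i*q_i) / Var_total)
= (11/10) * (1 - 2.3866/5.32)
= 1.1 * 0.5514
KR-20 = 0.6065

0.6065


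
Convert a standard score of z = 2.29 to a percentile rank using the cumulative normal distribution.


CDF(z) = 0.5 * (1 + erf(z/sqrt(2)))
erf(1.6193) = 0.978
CDF = 0.989
Percentile rank = 0.989 * 100 = 98.9

98.9


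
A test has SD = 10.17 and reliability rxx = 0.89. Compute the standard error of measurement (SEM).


SEM = SD * sqrt(1 - rxx)
SEM = 10.17 * sqrt(1 - 0.89)
SEM = 10.17 * sqrt(0.11) = 10.17 * 0.331662
SEM = 3.373

3.373


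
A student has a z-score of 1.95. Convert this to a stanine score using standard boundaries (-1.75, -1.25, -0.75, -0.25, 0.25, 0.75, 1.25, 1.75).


Stanine boundaries: [-1.75, -1.25, -0.75, -0.25, 0.25, 0.75, 1.25, 1.75]
z = 1.95
Check each boundary:
  z >= -1.75 -> could be stanine 2
  z >= -1.25 -> could be stanine 3
  z >= -0.75 -> could be stanine 4
  z >= -0.25 -> could be stanine 5
  z >= 0.25 -> could be stanine 6
  z >= 0.75 -> could be stanine 7
  z >= 1.25 -> could be stanine 8
  z >= 1.75 -> could be stanine 9
Highest qualifying boundary gives stanine = 9

9


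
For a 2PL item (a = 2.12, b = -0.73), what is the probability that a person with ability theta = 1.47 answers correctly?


a*(theta - b) = 2.12 * (1.47 - -0.73) = 4.664
exp(-4.664) = 0.0094
P = 1 / (1 + 0.0094)
P = 0.9907

0.9907


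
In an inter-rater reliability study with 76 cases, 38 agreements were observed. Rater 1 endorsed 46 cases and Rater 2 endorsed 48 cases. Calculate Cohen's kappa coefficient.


P_o = 38/76 = 0.5
P_e = (46*48 + 30*28) / 5776 = 0.527701
kappa = (P_o - P_e) / (1 - P_e)
kappa = (0.5 - 0.527701) / (1 - 0.527701)
kappa = -0.0587

-0.0587


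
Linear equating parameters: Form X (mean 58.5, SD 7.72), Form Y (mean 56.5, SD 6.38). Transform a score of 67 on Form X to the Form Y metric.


slope = SD_Y / SD_X = 6.38 / 7.72 ~ 0.8264
intercept = mean_Y - slope * mean_X = 56.5 - (6.38 / 7.72) * 58.5 ~ 8.1541
Y = slope * X + intercept. To avoid rounding drift from the rounded slope/intercept, evaluate the equivalent form Y = mean_Y + SD_Y * (X - mean_X) / SD_X at full precision:
Y = 56.5 + 6.38 * (67 - 58.5) / 7.72
Y = 56.5 + 6.38 * 8.5 / 7.72
Y = 56.5 + 54.23 / 7.72
Y = 56.5 + 7.0246
Y = 63.5246

63.5246


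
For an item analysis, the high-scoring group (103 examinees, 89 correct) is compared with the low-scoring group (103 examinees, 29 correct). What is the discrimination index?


p_upper = 89/103 = 0.8641
p_lower = 29/103 = 0.2816
D = 0.8641 - 0.2816 = 0.5825

0.5825


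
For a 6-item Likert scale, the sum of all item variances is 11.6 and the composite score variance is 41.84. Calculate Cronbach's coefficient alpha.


alpha = (k/(k-1)) * (1 - sum(si^2)/s_total^2)
= (6/5) * (1 - 11.6/41.84)
alpha = 0.8673

0.8673


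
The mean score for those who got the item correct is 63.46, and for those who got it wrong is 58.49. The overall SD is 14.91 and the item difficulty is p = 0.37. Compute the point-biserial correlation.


q = 1 - p = 0.63
rpb = ((M1 - M0) / SD) * sqrt(p * q)
rpb = ((63.46 - 58.49) / 14.91) * sqrt(0.37 * 0.63)
rpb = 0.1609

0.1609


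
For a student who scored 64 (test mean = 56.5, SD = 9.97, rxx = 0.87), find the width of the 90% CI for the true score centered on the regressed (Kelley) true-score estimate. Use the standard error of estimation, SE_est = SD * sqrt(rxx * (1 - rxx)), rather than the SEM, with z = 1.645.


True score estimate = 0.87*64 + 0.13*56.5 = 63.025
SE_est = SD * sqrt(rxx * (1 - rxx)) = 9.97 * sqrt(0.87 * 0.13) = 9.97 * sqrt(0.1131) = 3.352945
CI = T_est +/- z * SE_est, so width = 2 * z * SE_est = 2 * 1.645 * 3.352945
Width = 11.0312

11.0312


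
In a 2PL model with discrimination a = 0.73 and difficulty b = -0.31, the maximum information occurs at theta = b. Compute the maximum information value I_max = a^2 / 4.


For 2PL, max info at theta = b = -0.31
I_max = a^2 / 4 = 0.73^2 / 4
= 0.5329 / 4
I_max = 0.1332

0.1332


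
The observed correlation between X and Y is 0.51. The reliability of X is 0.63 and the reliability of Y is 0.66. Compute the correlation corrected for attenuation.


r_corrected = rxy / sqrt(rxx * ryy)
= 0.51 / sqrt(0.63 * 0.66)
= 0.51 / sqrt(0.4158)
= 0.51 / 0.644826
r_corrected = 0.7909

0.7909


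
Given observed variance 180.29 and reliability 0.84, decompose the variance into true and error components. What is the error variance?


var_true = rxx * var_obs = 0.84 * 180.29 = 151.4436
var_error = var_obs - var_true
var_error = 180.29 - 151.4436
var_error = 28.8464

28.8464


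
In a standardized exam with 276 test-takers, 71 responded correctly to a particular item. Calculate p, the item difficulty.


Item difficulty p = number correct / total examinees
p = 71 / 276
p = 0.2572

0.2572


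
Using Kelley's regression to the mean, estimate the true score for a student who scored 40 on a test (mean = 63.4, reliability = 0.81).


T_est = rxx * X + (1 - rxx) * mean
T_est = 0.81 * 40 + 0.19 * 63.4
T_est = 32.4 + 12.046
T_est = 44.446

44.446


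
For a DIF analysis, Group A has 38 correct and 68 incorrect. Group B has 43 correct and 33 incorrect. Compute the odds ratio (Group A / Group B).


Odds_A = 38/68 = 0.5588
Odds_B = 43/33 = 1.303
OR = Odds_A / Odds_B = 0.5588 / 1.303
Exactly, OR = (38 * 33) / (68 * 43) = 1254 / 2924
OR = 0.4289

0.4289


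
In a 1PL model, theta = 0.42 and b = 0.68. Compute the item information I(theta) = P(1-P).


P = 1/(1+exp(-(0.42-0.68))) = 0.4354
I = P*(1-P) = 0.4354 * 0.5646
I = 0.2458

0.2458


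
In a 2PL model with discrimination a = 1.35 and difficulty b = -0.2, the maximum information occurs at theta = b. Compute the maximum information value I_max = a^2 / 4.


For 2PL, max info at theta = b = -0.2
I_max = a^2 / 4 = 1.35^2 / 4
= 1.8225 / 4
I_max = 0.4556

0.4556


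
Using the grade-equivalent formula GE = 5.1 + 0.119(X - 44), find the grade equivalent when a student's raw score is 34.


raw - median = 34 - 44 = -10
slope * diff = 0.119 * -10 = -1.19
GE = 5.1 + -1.19
GE = 3.91

3.91


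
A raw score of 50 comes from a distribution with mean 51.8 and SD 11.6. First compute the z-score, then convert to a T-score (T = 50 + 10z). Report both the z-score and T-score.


z = (X - mean) / SD = (50 - 51.8) / 11.6
z = -1.8 / 11.6
z = -0.1552
T-score = T = 50 + 10z
Carry z at full precision (z = -1.8 / 11.6) into the conversion:
T-score = 50 + 10 * (-1.8 / 11.6) = 50 + -18 / 11.6
T-score = 50 + -1.5517
T-score = 48.4483

48.4483


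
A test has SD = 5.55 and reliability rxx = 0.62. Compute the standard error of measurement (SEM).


SEM = SD * sqrt(1 - rxx)
SEM = 5.55 * sqrt(1 - 0.62)
SEM = 5.55 * sqrt(0.38) = 5.55 * 0.616441
SEM = 3.4212

3.4212


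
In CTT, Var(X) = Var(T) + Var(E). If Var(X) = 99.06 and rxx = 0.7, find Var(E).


var_true = rxx * var_obs = 0.7 * 99.06 = 69.342
var_error = var_obs - var_true
var_error = 99.06 - 69.342
var_error = 29.718

29.718


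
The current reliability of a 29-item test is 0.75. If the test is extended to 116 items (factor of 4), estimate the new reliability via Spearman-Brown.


r_new = (n * rxx) / (1 + (n-1) * rxx)
r_new = (4 * 0.75) / (1 + 3 * 0.75)
r_new = 3.0 / 3.25
r_new = 0.9231

0.9231


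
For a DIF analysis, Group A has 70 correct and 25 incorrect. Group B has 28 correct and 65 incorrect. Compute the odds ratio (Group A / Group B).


Odds_A = 70/25 = 2.8
Odds_B = 28/65 = 0.4308
OR = Odds_A / Odds_B = 2.8 / 0.4308
Exactly, OR = (70 * 65) / (25 * 28) = 4550 / 700
OR = 6.5

6.5


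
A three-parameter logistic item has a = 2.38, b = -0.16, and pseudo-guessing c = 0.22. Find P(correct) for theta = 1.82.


logit = 2.38*(1.82 - -0.16) = 4.7124
P* = 1/(1 + exp(-4.7124)) = 0.9911
P = 0.22 + (1 - 0.22) * 0.9911
P = 0.9931

0.9931


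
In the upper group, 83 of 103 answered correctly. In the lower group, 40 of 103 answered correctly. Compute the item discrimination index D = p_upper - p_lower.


p_upper = 83/103 = 0.8058
p_lower = 40/103 = 0.3883
D = 0.8058 - 0.3883 = 0.4175

0.4175


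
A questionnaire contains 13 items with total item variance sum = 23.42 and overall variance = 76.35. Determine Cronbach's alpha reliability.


alpha = (k/(k-1)) * (1 - sum(si^2)/s_total^2)
= (13/12) * (1 - 23.42/76.35)
alpha = 0.751

0.751


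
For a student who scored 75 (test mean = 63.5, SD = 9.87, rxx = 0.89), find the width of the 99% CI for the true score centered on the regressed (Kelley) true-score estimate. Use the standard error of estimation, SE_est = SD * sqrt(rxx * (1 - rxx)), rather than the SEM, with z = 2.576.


True score estimate = 0.89*75 + 0.11*63.5 = 73.735
SE_est = SD * sqrt(rxx * (1 - rxx)) = 9.87 * sqrt(0.89 * 0.11) = 9.87 * sqrt(0.0979) = 3.088222
CI = T_est +/- z * SE_est, so width = 2 * z * SE_est = 2 * 2.576 * 3.088222
Width = 15.9105

15.9105


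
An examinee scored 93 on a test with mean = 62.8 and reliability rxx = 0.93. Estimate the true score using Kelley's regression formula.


T_est = rxx * X + (1 - rxx) * mean
T_est = 0.93 * 93 + 0.07 * 62.8
T_est = 86.49 + 4.396
T_est = 90.886

90.886


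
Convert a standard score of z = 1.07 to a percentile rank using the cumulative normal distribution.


CDF(z) = 0.5 * (1 + erf(z/sqrt(2)))
erf(0.7566) = 0.7154
CDF = 0.8577
Percentile rank = 0.8577 * 100 = 85.77

85.77


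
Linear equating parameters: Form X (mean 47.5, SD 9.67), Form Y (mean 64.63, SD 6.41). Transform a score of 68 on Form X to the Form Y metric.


slope = SD_Y / SD_X = 6.41 / 9.67 ~ 0.6629
intercept = mean_Y - slope * mean_X = 64.63 - (6.41 / 9.67) * 47.5 ~ 33.1434
Y = slope * X + intercept. To avoid rounding drift from the rounded slope/intercept, evaluate the equivalent form Y = mean_Y + SD_Y * (X - mean_X) / SD_X at full precision:
Y = 64.63 + 6.41 * (68 - 47.5) / 9.67
Y = 64.63 + 6.41 * 20.5 / 9.67
Y = 64.63 + 131.405 / 9.67
Y = 64.63 + 13.5889
Y = 78.2189

78.2189


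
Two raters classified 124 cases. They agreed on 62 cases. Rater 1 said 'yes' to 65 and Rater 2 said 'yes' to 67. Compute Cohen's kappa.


P_o = 62/124 = 0.5
P_e = (65*67 + 59*57) / 15376 = 0.501951
kappa = (P_o - P_e) / (1 - P_e)
kappa = (0.5 - 0.501951) / (1 - 0.501951)
kappa = -0.0039

-0.0039


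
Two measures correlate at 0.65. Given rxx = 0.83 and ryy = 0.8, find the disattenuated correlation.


r_corrected = rxy / sqrt(rxx * ryy)
= 0.65 / sqrt(0.83 * 0.8)
= 0.65 / sqrt(0.664)
= 0.65 / 0.814862
r_corrected = 0.7977

0.7977


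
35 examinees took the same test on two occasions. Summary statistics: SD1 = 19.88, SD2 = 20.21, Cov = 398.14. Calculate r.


r = cov(X,Y) / (SD_X * SD_Y)
r = 398.14 / (19.88 * 20.21)
r = 398.14 / 401.7748
r = 0.991

0.991


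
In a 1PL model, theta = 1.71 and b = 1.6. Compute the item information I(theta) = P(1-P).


P = 1/(1+exp(-(1.71-1.6))) = 0.5275
I = P*(1-P) = 0.5275 * 0.4725
I = 0.2492

0.2492


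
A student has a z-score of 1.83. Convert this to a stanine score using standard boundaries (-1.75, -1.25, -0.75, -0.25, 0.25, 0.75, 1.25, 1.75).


Stanine boundaries: [-1.75, -1.25, -0.75, -0.25, 0.25, 0.75, 1.25, 1.75]
z = 1.83
Check each boundary:
  z >= -1.75 -> could be stanine 2
  z >= -1.25 -> could be stanine 3
  z >= -0.75 -> could be stanine 4
  z >= -0.25 -> could be stanine 5
  z >= 0.25 -> could be stanine 6
  z >= 0.75 -> could be stanine 7
  z >= 1.25 -> could be stanine 8
  z >= 1.75 -> could be stanine 9
Highest qualifying boundary gives stanine = 9

9


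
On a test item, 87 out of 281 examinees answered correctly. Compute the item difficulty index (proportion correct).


Item difficulty p = number correct / total examinees
p = 87 / 281
p = 0.3096

0.3096


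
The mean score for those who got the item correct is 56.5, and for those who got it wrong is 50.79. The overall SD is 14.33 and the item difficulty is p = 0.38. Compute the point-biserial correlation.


q = 1 - p = 0.62
rpb = ((M1 - M0) / SD) * sqrt(p * q)
rpb = ((56.5 - 50.79) / 14.33) * sqrt(0.38 * 0.62)
rpb = 0.1934

0.1934


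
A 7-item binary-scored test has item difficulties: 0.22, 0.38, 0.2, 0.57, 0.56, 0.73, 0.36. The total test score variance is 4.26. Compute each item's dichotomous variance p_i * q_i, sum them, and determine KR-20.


For each item, compute p_i * q_i:
  Item 1: 0.22 * 0.78 = 0.1716
  Item 2: 0.38 * 0.62 = 0.2356
  Item 3: 0.2 * 0.8 = 0.16
  Item 4: 0.57 * 0.43 = 0.2451
  Item 5: 0.56 * 0.44 = 0.2464
  Item 6: 0.73 * 0.27 = 0.1971
  Item 7: 0.36 * 0.64 = 0.2304
Sum(p_i * q_i) = 0.1716 + 0.2356 + 0.16 + 0.2451 + 0.2464 + 0.1971 + 0.2304 = 1.4862
KR-20 = (k/(k-1)) * (1 - Sum(p_i*q_i) / Var_total)
= (7/6) * (1 - 1.4862/4.26)
= 1.1667 * 0.6511
KR-20 = 0.7596

0.7596


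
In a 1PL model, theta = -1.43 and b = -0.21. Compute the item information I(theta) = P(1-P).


P = 1/(1+exp(-(-1.43--0.21))) = 0.2279
I = P*(1-P) = 0.2279 * 0.7721
I = 0.176

0.176


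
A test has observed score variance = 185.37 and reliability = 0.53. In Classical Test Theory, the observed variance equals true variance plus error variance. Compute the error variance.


var_true = rxx * var_obs = 0.53 * 185.37 = 98.2461
var_error = var_obs - var_true
var_error = 185.37 - 98.2461
var_error = 87.1239

87.1239


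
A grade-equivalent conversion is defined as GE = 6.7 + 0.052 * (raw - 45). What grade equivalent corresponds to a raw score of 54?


raw - median = 54 - 45 = 9
slope * diff = 0.052 * 9 = 0.468
GE = 6.7 + 0.468
GE = 7.168

7.168


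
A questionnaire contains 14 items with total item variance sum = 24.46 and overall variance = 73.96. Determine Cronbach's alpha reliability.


alpha = (k/(k-1)) * (1 - sum(si^2)/s_total^2)
= (14/13) * (1 - 24.46/73.96)
alpha = 0.7208

0.7208


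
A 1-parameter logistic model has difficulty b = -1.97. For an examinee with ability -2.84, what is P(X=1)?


theta - b = -2.84 - -1.97 = -0.87
exp(-(theta - b)) = exp(0.87) = 2.3869
P = 1 / (1 + 2.3869)
P = 0.2953

0.2953


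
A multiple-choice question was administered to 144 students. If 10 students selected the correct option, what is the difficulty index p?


Item difficulty p = number correct / total examinees
p = 10 / 144
p = 0.0694

0.0694


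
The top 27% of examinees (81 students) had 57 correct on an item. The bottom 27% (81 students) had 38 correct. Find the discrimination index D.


p_upper = 57/81 = 0.7037
p_lower = 38/81 = 0.4691
D = 0.7037 - 0.4691 = 0.2346

0.2346


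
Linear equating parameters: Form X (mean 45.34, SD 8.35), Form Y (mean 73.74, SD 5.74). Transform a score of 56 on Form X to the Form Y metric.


slope = SD_Y / SD_X = 5.74 / 8.35 ~ 0.6874
intercept = mean_Y - slope * mean_X = 73.74 - (5.74 / 8.35) * 45.34 ~ 42.5721
Y = slope * X + intercept. To avoid rounding drift from the rounded slope/intercept, evaluate the equivalent form Y = mean_Y + SD_Y * (X - mean_X) / SD_X at full precision:
Y = 73.74 + 5.74 * (56 - 45.34) / 8.35
Y = 73.74 + 5.74 * 10.66 / 8.35
Y = 73.74 + 61.1884 / 8.35
Y = 73.74 + 7.328
Y = 81.068

81.068


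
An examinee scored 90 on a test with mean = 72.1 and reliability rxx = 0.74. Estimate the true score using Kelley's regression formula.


T_est = rxx * X + (1 - rxx) * mean
T_est = 0.74 * 90 + 0.26 * 72.1
T_est = 66.6 + 18.746
T_est = 85.346

85.346


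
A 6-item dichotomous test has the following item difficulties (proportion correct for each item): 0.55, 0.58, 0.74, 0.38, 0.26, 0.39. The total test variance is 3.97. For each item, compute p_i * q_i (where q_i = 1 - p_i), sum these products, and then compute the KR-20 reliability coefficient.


For each item, compute p_i * q_i:
  Item 1: 0.55 * 0.45 = 0.2475
  Item 2: 0.58 * 0.42 = 0.2436
  Item 3: 0.74 * 0.26 = 0.1924
  Item 4: 0.38 * 0.62 = 0.2356
  Item 5: 0.26 * 0.74 = 0.1924
  Item 6: 0.39 * 0.61 = 0.2379
Sum(p_i * q_i) = 0.2475 + 0.2436 + 0.1924 + 0.2356 + 0.1924 + 0.2379 = 1.3494
KR-20 = (k/(k-1)) * (1 - Sum(p_i*q_i) / Var_total)
= (6/5) * (1 - 1.3494/3.97)
= 1.2 * 0.6601
KR-20 = 0.7921

0.7921


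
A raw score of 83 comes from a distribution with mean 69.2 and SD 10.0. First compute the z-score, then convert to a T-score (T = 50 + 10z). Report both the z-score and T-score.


z = (X - mean) / SD = (83 - 69.2) / 10.0
z = 13.8 / 10.0
z = 1.38
T-score = T = 50 + 10z
Carry z at full precision (z = 13.8 / 10.0) into the conversion:
T-score = 50 + 10 * (13.8 / 10.0) = 50 + 138 / 10.0
T-score = 50 + 13.8
T-score = 63.8

63.8


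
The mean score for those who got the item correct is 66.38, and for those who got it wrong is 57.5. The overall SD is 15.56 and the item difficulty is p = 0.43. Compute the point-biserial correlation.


q = 1 - p = 0.57
rpb = ((M1 - M0) / SD) * sqrt(p * q)
rpb = ((66.38 - 57.5) / 15.56) * sqrt(0.43 * 0.57)
rpb = 0.2825

0.2825


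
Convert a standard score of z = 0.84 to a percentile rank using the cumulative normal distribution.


CDF(z) = 0.5 * (1 + erf(z/sqrt(2)))
erf(0.594) = 0.5991
CDF = 0.7995
Percentile rank = 0.7995 * 100 = 79.95

79.95


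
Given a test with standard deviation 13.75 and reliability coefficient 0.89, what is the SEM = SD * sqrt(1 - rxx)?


SEM = SD * sqrt(1 - rxx)
SEM = 13.75 * sqrt(1 - 0.89)
SEM = 13.75 * sqrt(0.11) = 13.75 * 0.331662
SEM = 4.5604

4.5604


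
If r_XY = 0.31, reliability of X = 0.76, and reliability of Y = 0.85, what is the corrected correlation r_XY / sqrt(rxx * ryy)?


r_corrected = rxy / sqrt(rxx * ryy)
= 0.31 / sqrt(0.76 * 0.85)
= 0.31 / sqrt(0.646)
= 0.31 / 0.803741
r_corrected = 0.3857

0.3857


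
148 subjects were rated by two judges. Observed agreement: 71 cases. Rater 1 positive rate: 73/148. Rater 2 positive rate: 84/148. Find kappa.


P_o = 71/148 = 0.47973
P_e = (73*84 + 75*64) / 21904 = 0.499087
kappa = (P_o - P_e) / (1 - P_e)
kappa = (0.47973 - 0.499087) / (1 - 0.499087)
kappa = -0.0386

-0.0386


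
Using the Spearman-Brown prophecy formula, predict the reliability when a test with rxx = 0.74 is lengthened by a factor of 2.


r_new = (n * rxx) / (1 + (n-1) * rxx)
r_new = (2 * 0.74) / (1 + 1 * 0.74)
r_new = 1.48 / 1.74
r_new = 0.8506

0.8506


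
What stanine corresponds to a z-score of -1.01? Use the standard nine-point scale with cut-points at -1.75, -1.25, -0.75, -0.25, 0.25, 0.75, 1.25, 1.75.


Stanine boundaries: [-1.75, -1.25, -0.75, -0.25, 0.25, 0.75, 1.25, 1.75]
z = -1.01
Check each boundary:
  z >= -1.75 -> could be stanine 2
  z >= -1.25 -> could be stanine 3
  z < -0.75
  z < -0.25
  z < 0.25
  z < 0.75
  z < 1.25
  z < 1.75
Highest qualifying boundary gives stanine = 3

3


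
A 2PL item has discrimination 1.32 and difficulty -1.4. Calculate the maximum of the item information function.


For 2PL, max info at theta = b = -1.4
I_max = a^2 / 4 = 1.32^2 / 4
= 1.7424 / 4
I_max = 0.4356

0.4356


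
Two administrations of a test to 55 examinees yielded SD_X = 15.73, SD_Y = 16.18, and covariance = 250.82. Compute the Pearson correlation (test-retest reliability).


r = cov(X,Y) / (SD_X * SD_Y)
r = 250.82 / (15.73 * 16.18)
r = 250.82 / 254.5114
r = 0.9855

0.9855


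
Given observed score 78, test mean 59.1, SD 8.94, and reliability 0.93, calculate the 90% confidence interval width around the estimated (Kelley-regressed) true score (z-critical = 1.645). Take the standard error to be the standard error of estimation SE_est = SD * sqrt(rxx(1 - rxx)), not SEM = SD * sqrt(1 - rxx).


True score estimate = 0.93*78 + 0.07*59.1 = 76.677
SE_est = SD * sqrt(rxx * (1 - rxx)) = 8.94 * sqrt(0.93 * 0.07) = 8.94 * sqrt(0.0651) = 2.281014
CI = T_est +/- z * SE_est, so width = 2 * z * SE_est = 2 * 1.645 * 2.281014
Width = 7.5045

7.5045


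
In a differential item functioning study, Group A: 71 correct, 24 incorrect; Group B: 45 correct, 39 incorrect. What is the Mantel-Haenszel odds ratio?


Odds_A = 71/24 = 2.9583
Odds_B = 45/39 = 1.1538
OR = Odds_A / Odds_B = 2.9583 / 1.1538
Exactly, OR = (71 * 39) / (24 * 45) = 2769 / 1080
OR = 2.5639

2.5639


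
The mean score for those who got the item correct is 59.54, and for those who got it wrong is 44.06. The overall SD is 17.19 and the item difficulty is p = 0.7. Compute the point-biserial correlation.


q = 1 - p = 0.3
rpb = ((M1 - M0) / SD) * sqrt(p * q)
rpb = ((59.54 - 44.06) / 17.19) * sqrt(0.7 * 0.3)
rpb = 0.4127

0.4127


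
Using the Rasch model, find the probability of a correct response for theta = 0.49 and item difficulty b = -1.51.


theta - b = 0.49 - -1.51 = 2.0
exp(-(theta - b)) = exp(-2.0) = 0.1353
P = 1 / (1 + 0.1353)
P = 0.8808

0.8808


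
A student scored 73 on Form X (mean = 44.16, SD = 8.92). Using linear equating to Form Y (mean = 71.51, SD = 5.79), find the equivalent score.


slope = SD_Y / SD_X = 5.79 / 8.92 ~ 0.6491
intercept = mean_Y - slope * mean_X = 71.51 - (5.79 / 8.92) * 44.16 ~ 42.8456
Y = slope * X + intercept. To avoid rounding drift from the rounded slope/intercept, evaluate the equivalent form Y = mean_Y + SD_Y * (X - mean_X) / SD_X at full precision:
Y = 71.51 + 5.79 * (73 - 44.16) / 8.92
Y = 71.51 + 5.79 * 28.84 / 8.92
Y = 71.51 + 166.9836 / 8.92
Y = 71.51 + 18.7201
Y = 90.2301

90.2301


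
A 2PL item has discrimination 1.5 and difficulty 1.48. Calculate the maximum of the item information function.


For 2PL, max info at theta = b = 1.48
I_max = a^2 / 4 = 1.5^2 / 4
= 2.25 / 4
I_max = 0.5625

0.5625


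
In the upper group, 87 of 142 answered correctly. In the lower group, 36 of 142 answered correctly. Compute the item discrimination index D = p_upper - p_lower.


p_upper = 87/142 = 0.6127
p_lower = 36/142 = 0.2535
D = 0.6127 - 0.2535 = 0.3592

0.3592


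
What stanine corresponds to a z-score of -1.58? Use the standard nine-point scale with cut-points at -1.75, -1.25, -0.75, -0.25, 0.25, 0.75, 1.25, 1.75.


Stanine boundaries: [-1.75, -1.25, -0.75, -0.25, 0.25, 0.75, 1.25, 1.75]
z = -1.58
Check each boundary:
  z >= -1.75 -> could be stanine 2
  z < -1.25
  z < -0.75
  z < -0.25
  z < 0.25
  z < 0.75
  z < 1.25
  z < 1.75
Highest qualifying boundary gives stanine = 2

2


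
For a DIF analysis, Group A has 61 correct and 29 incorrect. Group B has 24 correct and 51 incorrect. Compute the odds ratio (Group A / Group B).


Odds_A = 61/29 = 2.1034
Odds_B = 24/51 = 0.4706
OR = Odds_A / Odds_B = 2.1034 / 0.4706
Exactly, OR = (61 * 51) / (29 * 24) = 3111 / 696
OR = 4.4698

4.4698


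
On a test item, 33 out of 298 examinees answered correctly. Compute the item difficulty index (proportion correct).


Item difficulty p = number correct / total examinees
p = 33 / 298
p = 0.1107

0.1107


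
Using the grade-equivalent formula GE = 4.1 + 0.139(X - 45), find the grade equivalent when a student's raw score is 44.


raw - median = 44 - 45 = -1
slope * diff = 0.139 * -1 = -0.139
GE = 4.1 + -0.139
GE = 3.961

3.961


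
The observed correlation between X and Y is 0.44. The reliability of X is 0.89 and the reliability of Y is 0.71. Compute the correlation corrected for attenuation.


r_corrected = rxy / sqrt(rxx * ryy)
= 0.44 / sqrt(0.89 * 0.71)
= 0.44 / sqrt(0.6319)
= 0.44 / 0.794921
r_corrected = 0.5535

0.5535


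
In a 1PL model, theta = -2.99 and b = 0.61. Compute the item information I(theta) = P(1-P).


P = 1/(1+exp(-(-2.99-0.61))) = 0.0266
I = P*(1-P) = 0.0266 * 0.9734
I = 0.0259

0.0259


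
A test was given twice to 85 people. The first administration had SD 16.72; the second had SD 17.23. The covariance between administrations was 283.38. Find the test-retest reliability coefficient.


r = cov(X,Y) / (SD_X * SD_Y)
r = 283.38 / (16.72 * 17.23)
r = 283.38 / 288.0856
r = 0.9837

0.9837


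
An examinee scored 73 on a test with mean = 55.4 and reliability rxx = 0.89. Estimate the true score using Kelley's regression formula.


T_est = rxx * X + (1 - rxx) * mean
T_est = 0.89 * 73 + 0.11 * 55.4
T_est = 64.97 + 6.094
T_est = 71.064

71.064


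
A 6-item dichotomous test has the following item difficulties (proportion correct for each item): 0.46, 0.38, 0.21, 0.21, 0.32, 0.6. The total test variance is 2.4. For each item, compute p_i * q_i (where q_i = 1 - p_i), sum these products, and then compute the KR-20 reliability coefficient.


For each item, compute p_i * q_i:
  Item 1: 0.46 * 0.54 = 0.2484
  Item 2: 0.38 * 0.62 = 0.2356
  Item 3: 0.21 * 0.79 = 0.1659
  Item 4: 0.21 * 0.79 = 0.1659
  Item 5: 0.32 * 0.68 = 0.2176
  Item 6: 0.6 * 0.4 = 0.24
Sum(p_i * q_i) = 0.2484 + 0.2356 + 0.1659 + 0.1659 + 0.2176 + 0.24 = 1.2734
KR-20 = (k/(k-1)) * (1 - Sum(p_i*q_i) / Var_total)
= (6/5) * (1 - 1.2734/2.4)
= 1.2 * 0.4694
KR-20 = 0.5633

0.5633


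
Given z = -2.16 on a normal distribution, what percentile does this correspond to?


CDF(z) = 0.5 * (1 + erf(z/sqrt(2)))
erf(-1.5274) = -0.9692
CDF = 0.0154
Percentile rank = 0.0154 * 100 = 1.54

1.54


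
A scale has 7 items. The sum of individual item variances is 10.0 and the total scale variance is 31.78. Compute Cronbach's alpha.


alpha = (k/(k-1)) * (1 - sum(si^2)/s_total^2)
= (7/6) * (1 - 10.0/31.78)
alpha = 0.7996

0.7996


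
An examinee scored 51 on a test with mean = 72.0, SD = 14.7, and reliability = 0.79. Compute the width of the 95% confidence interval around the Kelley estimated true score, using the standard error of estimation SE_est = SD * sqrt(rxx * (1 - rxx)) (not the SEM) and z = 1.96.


True score estimate = 0.79*51 + 0.21*72.0 = 55.41
SE_est = SD * sqrt(rxx * (1 - rxx)) = 14.7 * sqrt(0.79 * 0.21) = 14.7 * sqrt(0.1659) = 5.987431
CI = T_est +/- z * SE_est, so width = 2 * z * SE_est = 2 * 1.96 * 5.987431
Width = 23.4707

23.4707


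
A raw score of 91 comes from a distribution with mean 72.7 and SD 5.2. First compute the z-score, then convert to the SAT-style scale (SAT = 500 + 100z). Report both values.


z = (X - mean) / SD = (91 - 72.7) / 5.2
z = 18.3 / 5.2
z = 3.5192
SAT-scale = SAT = 500 + 100z
Carry z at full precision (z = 18.3 / 5.2) into the conversion:
SAT-scale = 500 + 100 * (18.3 / 5.2) = 500 + 1830 / 5.2
SAT-scale = 500 + 351.9231
SAT-scale = 851.9231

851.9231


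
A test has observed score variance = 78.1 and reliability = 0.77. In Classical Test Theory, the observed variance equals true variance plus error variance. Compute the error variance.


var_true = rxx * var_obs = 0.77 * 78.1 = 60.137
var_error = var_obs - var_true
var_error = 78.1 - 60.137
var_error = 17.963

17.963


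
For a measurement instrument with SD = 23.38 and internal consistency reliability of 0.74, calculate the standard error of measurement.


SEM = SD * sqrt(1 - rxx)
SEM = 23.38 * sqrt(1 - 0.74)
SEM = 23.38 * sqrt(0.26) = 23.38 * 0.509902
SEM = 11.9215

11.9215


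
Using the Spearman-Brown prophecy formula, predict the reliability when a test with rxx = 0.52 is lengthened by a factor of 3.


r_new = (n * rxx) / (1 + (n-1) * rxx)
r_new = (3 * 0.52) / (1 + 2 * 0.52)
r_new = 1.56 / 2.04
r_new = 0.7647

0.7647


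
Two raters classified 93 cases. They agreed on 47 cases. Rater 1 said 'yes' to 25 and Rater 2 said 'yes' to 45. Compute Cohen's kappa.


P_o = 47/93 = 0.505376
P_e = (25*45 + 68*48) / 8649 = 0.507458
kappa = (P_o - P_e) / (1 - P_e)
kappa = (0.505376 - 0.507458) / (1 - 0.507458)
kappa = -0.0042

-0.0042


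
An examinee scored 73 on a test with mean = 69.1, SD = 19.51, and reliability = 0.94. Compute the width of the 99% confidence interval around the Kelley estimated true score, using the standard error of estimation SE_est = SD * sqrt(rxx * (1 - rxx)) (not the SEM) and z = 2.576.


True score estimate = 0.94*73 + 0.06*69.1 = 72.766
SE_est = SD * sqrt(rxx * (1 - rxx)) = 19.51 * sqrt(0.94 * 0.06) = 19.51 * sqrt(0.0564) = 4.633368
CI = T_est +/- z * SE_est, so width = 2 * z * SE_est = 2 * 2.576 * 4.633368
Width = 23.8711

23.8711


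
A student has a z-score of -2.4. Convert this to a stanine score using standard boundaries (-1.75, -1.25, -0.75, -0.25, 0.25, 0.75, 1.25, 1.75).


Stanine boundaries: [-1.75, -1.25, -0.75, -0.25, 0.25, 0.75, 1.25, 1.75]
z = -2.4
Check each boundary:
  z < -1.75
  z < -1.25
  z < -0.75
  z < -0.25
  z < 0.25
  z < 0.75
  z < 1.25
  z < 1.75
Highest qualifying boundary gives stanine = 1

1


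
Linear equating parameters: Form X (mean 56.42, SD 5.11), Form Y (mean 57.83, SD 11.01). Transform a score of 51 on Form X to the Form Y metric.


slope = SD_Y / SD_X = 11.01 / 5.11 ~ 2.1546
intercept = mean_Y - slope * mean_X = 57.83 - (11.01 / 5.11) * 56.42 ~ -63.7325
Y = slope * X + intercept. To avoid rounding drift from the rounded slope/intercept, evaluate the equivalent form Y = mean_Y + SD_Y * (X - mean_X) / SD_X at full precision:
Y = 57.83 + 11.01 * (51 - 56.42) / 5.11
Y = 57.83 - 11.01 * 5.42 / 5.11
Y = 57.83 - 59.6742 / 5.11
Y = 57.83 - 11.6779
Y = 46.1521

46.1521


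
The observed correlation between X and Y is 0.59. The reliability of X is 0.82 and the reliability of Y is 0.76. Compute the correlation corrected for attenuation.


r_corrected = rxy / sqrt(rxx * ryy)
= 0.59 / sqrt(0.82 * 0.76)
= 0.59 / sqrt(0.6232)
= 0.59 / 0.78943
r_corrected = 0.7474

0.7474


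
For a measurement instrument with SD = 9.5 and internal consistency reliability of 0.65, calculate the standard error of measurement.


SEM = SD * sqrt(1 - rxx)
SEM = 9.5 * sqrt(1 - 0.65)
SEM = 9.5 * sqrt(0.35) = 9.5 * 0.591608
SEM = 5.6203

5.6203


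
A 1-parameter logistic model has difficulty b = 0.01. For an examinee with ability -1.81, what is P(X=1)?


theta - b = -1.81 - 0.01 = -1.82
exp(-(theta - b)) = exp(1.82) = 6.1719
P = 1 / (1 + 6.1719)
P = 0.1394

0.1394


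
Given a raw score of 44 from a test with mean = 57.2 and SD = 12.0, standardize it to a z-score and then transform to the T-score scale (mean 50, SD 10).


z = (X - mean) / SD = (44 - 57.2) / 12.0
z = -13.2 / 12.0
z = -1.1
T-score = T = 50 + 10z
Carry z at full precision (z = -13.2 / 12.0) into the conversion:
T-score = 50 + 10 * (-13.2 / 12.0) = 50 + -132 / 12.0
T-score = 50 + -11.0
T-score = 39.0

39.0


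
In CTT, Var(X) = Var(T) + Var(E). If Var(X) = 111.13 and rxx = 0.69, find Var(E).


var_true = rxx * var_obs = 0.69 * 111.13 = 76.6797
var_error = var_obs - var_true
var_error = 111.13 - 76.6797
var_error = 34.4503

34.4503


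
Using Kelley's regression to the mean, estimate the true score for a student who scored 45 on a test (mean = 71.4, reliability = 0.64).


T_est = rxx * X + (1 - rxx) * mean
T_est = 0.64 * 45 + 0.36 * 71.4
T_est = 28.8 + 25.704
T_est = 54.504

54.504


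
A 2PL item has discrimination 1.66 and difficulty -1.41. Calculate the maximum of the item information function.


For 2PL, max info at theta = b = -1.41
I_max = a^2 / 4 = 1.66^2 / 4
= 2.7556 / 4
I_max = 0.6889

0.6889


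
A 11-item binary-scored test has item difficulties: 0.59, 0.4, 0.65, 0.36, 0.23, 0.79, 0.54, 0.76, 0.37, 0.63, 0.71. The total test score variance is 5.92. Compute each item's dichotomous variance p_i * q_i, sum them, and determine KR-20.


For each item, compute p_i * q_i:
  Item 1: 0.59 * 0.41 = 0.2419
  Item 2: 0.4 * 0.6 = 0.24
  Item 3: 0.65 * 0.35 = 0.2275
  Item 4: 0.36 * 0.64 = 0.2304
  Item 5: 0.23 * 0.77 = 0.1771
  Item 6: 0.79 * 0.21 = 0.1659
  Item 7: 0.54 * 0.46 = 0.2484
  Item 8: 0.76 * 0.24 = 0.1824
  Item 9: 0.37 * 0.63 = 0.2331
  Item 10: 0.63 * 0.37 = 0.2331
  Item 11: 0.71 * 0.29 = 0.2059
Sum(p_i * q_i) = 0.2419 + 0.24 + 0.2275 + 0.2304 + 0.1771 + 0.1659 + 0.2484 + 0.1824 + 0.2331 + 0.2331 + 0.2059 = 2.3857
KR-20 = (k/(k-1)) * (1 - Sum(p_i*q_i) / Var_total)
= (11/10) * (1 - 2.3857/5.92)
= 1.1 * 0.597
KR-20 = 0.6567

0.6567


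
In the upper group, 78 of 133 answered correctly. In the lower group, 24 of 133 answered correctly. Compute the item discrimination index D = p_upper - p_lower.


p_upper = 78/133 = 0.5865
p_lower = 24/133 = 0.1805
D = 0.5865 - 0.1805 = 0.406

0.406


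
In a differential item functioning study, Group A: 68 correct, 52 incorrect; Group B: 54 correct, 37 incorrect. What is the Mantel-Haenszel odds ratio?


Odds_A = 68/52 = 1.3077
Odds_B = 54/37 = 1.4595
OR = Odds_A / Odds_B = 1.3077 / 1.4595
Exactly, OR = (68 * 37) / (52 * 54) = 2516 / 2808
OR = 0.896

0.896


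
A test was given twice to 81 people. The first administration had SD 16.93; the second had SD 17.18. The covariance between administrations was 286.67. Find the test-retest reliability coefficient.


r = cov(X,Y) / (SD_X * SD_Y)
r = 286.67 / (16.93 * 17.18)
r = 286.67 / 290.8574
r = 0.9856

0.9856


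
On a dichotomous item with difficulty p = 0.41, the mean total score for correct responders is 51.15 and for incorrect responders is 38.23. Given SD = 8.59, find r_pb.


q = 1 - p = 0.59
rpb = ((M1 - M0) / SD) * sqrt(p * q)
rpb = ((51.15 - 38.23) / 8.59) * sqrt(0.41 * 0.59)
rpb = 0.7398

0.7398


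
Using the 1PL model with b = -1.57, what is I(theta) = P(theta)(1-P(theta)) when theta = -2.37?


P = 1/(1+exp(-(-2.37--1.57))) = 0.31
I = P*(1-P) = 0.31 * 0.69
I = 0.2139

0.2139


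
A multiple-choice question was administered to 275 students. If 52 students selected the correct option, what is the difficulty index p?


Item difficulty p = number correct / total examinees
p = 52 / 275
p = 0.1891

0.1891


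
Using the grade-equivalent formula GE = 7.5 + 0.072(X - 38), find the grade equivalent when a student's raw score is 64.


raw - median = 64 - 38 = 26
slope * diff = 0.072 * 26 = 1.872
GE = 7.5 + 1.872
GE = 9.372

9.372


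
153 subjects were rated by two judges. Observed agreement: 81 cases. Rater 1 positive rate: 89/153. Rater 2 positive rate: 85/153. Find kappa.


P_o = 81/153 = 0.529412
P_e = (89*85 + 64*68) / 23409 = 0.509078
kappa = (P_o - P_e) / (1 - P_e)
kappa = (0.529412 - 0.509078) / (1 - 0.509078)
kappa = 0.0414

0.0414


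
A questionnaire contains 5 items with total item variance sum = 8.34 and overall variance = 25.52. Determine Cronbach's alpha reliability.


alpha = (k/(k-1)) * (1 - sum(si^2)/s_total^2)
= (5/4) * (1 - 8.34/25.52)
alpha = 0.8415

0.8415


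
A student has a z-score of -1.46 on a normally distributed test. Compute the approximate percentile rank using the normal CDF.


CDF(z) = 0.5 * (1 + erf(z/sqrt(2)))
erf(-1.0324) = -0.8557
CDF = 0.0721
Percentile rank = 0.0721 * 100 = 7.21

7.21


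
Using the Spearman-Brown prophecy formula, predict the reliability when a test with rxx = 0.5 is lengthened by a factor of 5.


r_new = (n * rxx) / (1 + (n-1) * rxx)
r_new = (5 * 0.5) / (1 + 4 * 0.5)
r_new = 2.5 / 3.0
r_new = 0.8333

0.8333


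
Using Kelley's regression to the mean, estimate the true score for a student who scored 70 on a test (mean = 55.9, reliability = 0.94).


T_est = rxx * X + (1 - rxx) * mean
T_est = 0.94 * 70 + 0.06 * 55.9
T_est = 65.8 + 3.354
T_est = 69.154

69.154


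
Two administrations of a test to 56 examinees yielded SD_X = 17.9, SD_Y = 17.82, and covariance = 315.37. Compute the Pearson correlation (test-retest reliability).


r = cov(X,Y) / (SD_X * SD_Y)
r = 315.37 / (17.9 * 17.82)
r = 315.37 / 318.978
r = 0.9887

0.9887


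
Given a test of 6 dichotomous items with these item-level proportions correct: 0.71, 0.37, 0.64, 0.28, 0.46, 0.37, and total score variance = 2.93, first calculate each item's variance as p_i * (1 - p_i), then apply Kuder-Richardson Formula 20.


For each item, compute p_i * q_i:
  Item 1: 0.71 * 0.29 = 0.2059
  Item 2: 0.37 * 0.63 = 0.2331
  Item 3: 0.64 * 0.36 = 0.2304
  Item 4: 0.28 * 0.72 = 0.2016
  Item 5: 0.46 * 0.54 = 0.2484
  Item 6: 0.37 * 0.63 = 0.2331
Sum(p_i * q_i) = 0.2059 + 0.2331 + 0.2304 + 0.2016 + 0.2484 + 0.2331 = 1.3525
KR-20 = (k/(k-1)) * (1 - Sum(p_i*q_i) / Var_total)
= (6/5) * (1 - 1.3525/2.93)
= 1.2 * 0.5384
KR-20 = 0.6461

0.6461


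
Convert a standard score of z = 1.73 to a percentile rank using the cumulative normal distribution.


CDF(z) = 0.5 * (1 + erf(z/sqrt(2)))
erf(1.2233) = 0.9164
CDF = 0.9582
Percentile rank = 0.9582 * 100 = 95.82

95.82


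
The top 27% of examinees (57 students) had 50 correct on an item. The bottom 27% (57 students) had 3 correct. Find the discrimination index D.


p_upper = 50/57 = 0.8772
p_lower = 3/57 = 0.0526
D = 0.8772 - 0.0526 = 0.8246

0.8246


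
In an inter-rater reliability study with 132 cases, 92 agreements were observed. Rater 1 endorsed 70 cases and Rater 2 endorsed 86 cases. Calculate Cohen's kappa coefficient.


P_o = 92/132 = 0.69697
P_e = (70*86 + 62*46) / 17424 = 0.509183
kappa = (P_o - P_e) / (1 - P_e)
kappa = (0.69697 - 0.509183) / (1 - 0.509183)
kappa = 0.3826

0.3826


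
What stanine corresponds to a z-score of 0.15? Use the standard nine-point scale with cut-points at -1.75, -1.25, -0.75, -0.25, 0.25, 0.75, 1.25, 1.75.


Stanine boundaries: [-1.75, -1.25, -0.75, -0.25, 0.25, 0.75, 1.25, 1.75]
z = 0.15
Check each boundary:
  z >= -1.75 -> could be stanine 2
  z >= -1.25 -> could be stanine 3
  z >= -0.75 -> could be stanine 4
  z >= -0.25 -> could be stanine 5
  z < 0.25
  z < 0.75
  z < 1.25
  z < 1.75
Highest qualifying boundary gives stanine = 5

5


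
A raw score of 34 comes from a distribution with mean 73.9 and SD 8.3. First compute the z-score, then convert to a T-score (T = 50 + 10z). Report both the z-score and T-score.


z = (X - mean) / SD = (34 - 73.9) / 8.3
z = -39.9 / 8.3
z = -4.8072
T-score = T = 50 + 10z
Carry z at full precision (z = -39.9 / 8.3) into the conversion:
T-score = 50 + 10 * (-39.9 / 8.3) = 50 + -399 / 8.3
T-score = 50 + -48.0723
T-score = 1.9277

1.9277
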